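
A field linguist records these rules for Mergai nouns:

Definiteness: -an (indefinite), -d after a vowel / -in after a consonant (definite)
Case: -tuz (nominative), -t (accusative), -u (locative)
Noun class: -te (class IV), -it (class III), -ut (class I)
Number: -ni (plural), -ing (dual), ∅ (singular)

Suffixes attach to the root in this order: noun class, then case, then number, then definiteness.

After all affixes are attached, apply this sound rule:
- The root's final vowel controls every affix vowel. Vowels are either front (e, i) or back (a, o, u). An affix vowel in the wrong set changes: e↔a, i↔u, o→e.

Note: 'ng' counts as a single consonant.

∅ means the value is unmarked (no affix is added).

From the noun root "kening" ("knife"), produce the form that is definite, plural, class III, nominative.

keningittiznid

Attach noun class class III -it → keningit.
Attach case nominative -tuz → keningittuz.
Attach number plural -ni → keningittuzni.
Attach definiteness definite -d (after vowel 'i') → keningittuznid.
Apply vowel harmony: keningittuznid → keningittiznid.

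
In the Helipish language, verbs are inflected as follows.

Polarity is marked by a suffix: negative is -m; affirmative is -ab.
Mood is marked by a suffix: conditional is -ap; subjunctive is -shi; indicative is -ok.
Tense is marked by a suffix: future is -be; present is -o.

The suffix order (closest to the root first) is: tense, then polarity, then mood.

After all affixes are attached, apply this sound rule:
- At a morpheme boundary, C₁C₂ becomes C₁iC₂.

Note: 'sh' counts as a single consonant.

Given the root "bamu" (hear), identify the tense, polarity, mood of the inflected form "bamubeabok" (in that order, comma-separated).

Segment: bamu-be-ab-ok.
tense: -be → future.
polarity: -ab → affirmative.
mood: -ok → indicative.

future, affirmative, indicative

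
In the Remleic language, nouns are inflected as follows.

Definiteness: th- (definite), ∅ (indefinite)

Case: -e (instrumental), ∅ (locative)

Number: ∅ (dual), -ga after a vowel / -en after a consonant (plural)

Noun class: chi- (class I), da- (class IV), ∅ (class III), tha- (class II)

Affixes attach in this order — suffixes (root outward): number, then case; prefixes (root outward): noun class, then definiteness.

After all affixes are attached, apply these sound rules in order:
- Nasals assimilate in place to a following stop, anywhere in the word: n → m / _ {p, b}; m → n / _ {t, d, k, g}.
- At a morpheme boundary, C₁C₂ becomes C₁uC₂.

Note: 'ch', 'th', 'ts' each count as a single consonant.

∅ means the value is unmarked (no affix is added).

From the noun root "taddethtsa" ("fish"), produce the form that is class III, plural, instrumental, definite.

thutaddethtsagae

noun class = class III: zero marking, form stays taddethtsa.
Attach number plural -ga (after vowel 'a') → taddethtsaga.
Attach definiteness definite th- → thtaddethtsaga.
Attach case instrumental -e → thtaddethtsagae.
Nasal assimilation: no change.
Apply epenthesis: thtaddethtsagae → thutaddethtsagae.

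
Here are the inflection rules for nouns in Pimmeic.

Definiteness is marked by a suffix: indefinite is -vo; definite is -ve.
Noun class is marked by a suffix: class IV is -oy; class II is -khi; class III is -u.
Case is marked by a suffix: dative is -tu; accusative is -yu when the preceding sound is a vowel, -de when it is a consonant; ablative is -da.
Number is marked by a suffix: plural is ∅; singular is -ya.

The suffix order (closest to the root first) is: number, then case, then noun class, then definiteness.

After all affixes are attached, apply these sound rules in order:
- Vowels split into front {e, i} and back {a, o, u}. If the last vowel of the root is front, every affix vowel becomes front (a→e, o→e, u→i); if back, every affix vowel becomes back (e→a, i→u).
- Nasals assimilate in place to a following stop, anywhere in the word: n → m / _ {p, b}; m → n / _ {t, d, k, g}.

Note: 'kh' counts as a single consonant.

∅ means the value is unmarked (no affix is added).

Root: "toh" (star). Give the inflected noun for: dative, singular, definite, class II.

tohyatukhuva

Attach number singular -ya → tohya.
Attach case dative -tu → tohyatu.
Attach noun class class II -khi → tohyatukhi.
Attach definiteness definite -ve → tohyatukhive.
Apply vowel harmony: tohyatukhive → tohyatukhuva.
Nasal assimilation: no change.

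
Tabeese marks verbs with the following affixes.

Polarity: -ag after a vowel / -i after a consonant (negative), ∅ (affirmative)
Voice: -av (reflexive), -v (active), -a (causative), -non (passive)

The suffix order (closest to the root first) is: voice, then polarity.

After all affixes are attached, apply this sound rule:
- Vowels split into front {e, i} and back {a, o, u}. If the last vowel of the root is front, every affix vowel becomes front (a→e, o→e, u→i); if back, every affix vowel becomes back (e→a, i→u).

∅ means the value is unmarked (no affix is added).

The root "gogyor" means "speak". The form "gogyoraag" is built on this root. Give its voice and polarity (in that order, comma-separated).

causative, negative

Segment: gogyor-a-ag.
voice: -a → causative.
polarity: -ag/i → negative.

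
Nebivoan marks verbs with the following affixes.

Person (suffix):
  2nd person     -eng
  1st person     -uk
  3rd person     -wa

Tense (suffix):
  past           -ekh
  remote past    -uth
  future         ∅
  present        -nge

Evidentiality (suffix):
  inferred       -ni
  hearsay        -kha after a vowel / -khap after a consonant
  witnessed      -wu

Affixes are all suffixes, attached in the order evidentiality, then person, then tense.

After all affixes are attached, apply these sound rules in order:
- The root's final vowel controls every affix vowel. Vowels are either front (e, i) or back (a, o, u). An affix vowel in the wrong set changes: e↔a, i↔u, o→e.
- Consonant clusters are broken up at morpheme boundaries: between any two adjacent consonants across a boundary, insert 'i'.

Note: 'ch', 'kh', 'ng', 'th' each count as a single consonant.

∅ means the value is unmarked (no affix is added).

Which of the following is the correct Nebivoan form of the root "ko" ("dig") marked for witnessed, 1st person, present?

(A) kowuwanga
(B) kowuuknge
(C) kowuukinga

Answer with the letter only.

Attach evidentiality witnessed -wu → kowu.
Attach person 1st person -uk → kowuuk.
Attach tense present -nge → kowuuknge.
Apply vowel harmony: kowuuknge → kowuuknga.
Apply epenthesis: kowuuknga → kowuukinga.
So the correct form is kowuukinga, option (C).
(A) kowuwanga is wrong: it uses 3rd person instead of 1st person for person.
(B) kowuuknge is wrong: it fails to apply the sound rule(s).

C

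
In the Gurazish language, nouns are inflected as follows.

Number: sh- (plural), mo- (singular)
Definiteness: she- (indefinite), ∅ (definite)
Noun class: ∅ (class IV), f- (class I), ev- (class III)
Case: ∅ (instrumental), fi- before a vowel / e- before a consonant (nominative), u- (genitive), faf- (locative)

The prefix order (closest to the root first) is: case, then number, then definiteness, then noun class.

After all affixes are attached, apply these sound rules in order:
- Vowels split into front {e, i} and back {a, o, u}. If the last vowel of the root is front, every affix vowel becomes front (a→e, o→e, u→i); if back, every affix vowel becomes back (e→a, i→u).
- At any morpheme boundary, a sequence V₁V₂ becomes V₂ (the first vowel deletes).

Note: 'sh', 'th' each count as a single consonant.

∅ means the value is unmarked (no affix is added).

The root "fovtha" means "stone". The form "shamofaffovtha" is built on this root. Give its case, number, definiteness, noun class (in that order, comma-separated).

locative, singular, indefinite, class IV

Segment: she-mo-faf-fovtha.
case: faf- → locative.
number: mo- → singular.
definiteness: she- → indefinite.
noun class: ∅ → class IV.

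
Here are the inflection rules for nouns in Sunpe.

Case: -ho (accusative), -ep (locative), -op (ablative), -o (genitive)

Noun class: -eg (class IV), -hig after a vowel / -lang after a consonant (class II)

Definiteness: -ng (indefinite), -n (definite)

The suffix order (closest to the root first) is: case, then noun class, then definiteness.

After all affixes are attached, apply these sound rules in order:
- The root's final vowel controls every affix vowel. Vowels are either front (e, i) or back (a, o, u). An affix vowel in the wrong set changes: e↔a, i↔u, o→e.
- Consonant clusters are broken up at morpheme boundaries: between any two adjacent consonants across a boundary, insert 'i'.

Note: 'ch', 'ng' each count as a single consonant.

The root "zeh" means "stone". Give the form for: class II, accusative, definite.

zehihehigin

Attach case accusative -ho → zehho.
Attach noun class class II -hig (after vowel 'o') → zehhohig.
Attach definiteness definite -n → zehhohign.
Apply vowel harmony: zehhohign → zehhehign.
Apply epenthesis: zehhehign → zehihehigin.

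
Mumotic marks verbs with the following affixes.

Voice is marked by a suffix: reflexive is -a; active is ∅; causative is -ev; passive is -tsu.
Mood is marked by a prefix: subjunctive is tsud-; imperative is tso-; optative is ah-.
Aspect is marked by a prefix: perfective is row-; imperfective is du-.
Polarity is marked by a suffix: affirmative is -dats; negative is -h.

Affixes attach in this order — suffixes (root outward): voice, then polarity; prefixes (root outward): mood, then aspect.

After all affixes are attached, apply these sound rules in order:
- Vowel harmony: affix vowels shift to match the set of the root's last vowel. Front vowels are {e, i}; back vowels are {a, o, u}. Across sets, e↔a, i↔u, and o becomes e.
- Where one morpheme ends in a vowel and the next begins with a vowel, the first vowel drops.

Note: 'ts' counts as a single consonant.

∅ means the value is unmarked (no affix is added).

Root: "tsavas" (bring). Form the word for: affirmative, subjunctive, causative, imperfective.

Attach voice causative -ev → tsavasev.
Attach mood subjunctive tsud- → tsudtsavasev.
Attach aspect imperfective du- → dutsudtsavasev.
Attach polarity affirmative -dats → dutsudtsavasevdats.
Apply vowel harmony: dutsudtsavasevdats → dutsudtsavasavdats.
Vowel deletion: no change.

dutsudtsavasavdats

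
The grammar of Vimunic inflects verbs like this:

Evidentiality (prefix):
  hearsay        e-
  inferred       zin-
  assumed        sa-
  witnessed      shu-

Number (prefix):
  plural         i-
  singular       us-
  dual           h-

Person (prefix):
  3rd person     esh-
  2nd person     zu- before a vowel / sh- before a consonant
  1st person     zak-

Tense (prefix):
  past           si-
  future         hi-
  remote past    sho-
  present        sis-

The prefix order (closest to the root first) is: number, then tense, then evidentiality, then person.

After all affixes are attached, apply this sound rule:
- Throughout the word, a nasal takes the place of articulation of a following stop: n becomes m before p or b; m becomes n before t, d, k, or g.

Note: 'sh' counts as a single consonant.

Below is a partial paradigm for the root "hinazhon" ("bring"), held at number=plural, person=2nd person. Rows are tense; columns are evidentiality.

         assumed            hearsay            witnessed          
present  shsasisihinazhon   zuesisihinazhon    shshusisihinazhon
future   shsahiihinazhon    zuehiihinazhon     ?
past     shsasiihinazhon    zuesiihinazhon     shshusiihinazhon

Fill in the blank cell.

Attach number plural i- → ihinazhon.
Attach tense future hi- → hiihinazhon.
Attach evidentiality witnessed shu- → shuhiihinazhon.
Attach person 2nd person sh- (before consonant 'sh') → shshuhiihinazhon.
Nasal assimilation: no change.

shshuhiihinazhon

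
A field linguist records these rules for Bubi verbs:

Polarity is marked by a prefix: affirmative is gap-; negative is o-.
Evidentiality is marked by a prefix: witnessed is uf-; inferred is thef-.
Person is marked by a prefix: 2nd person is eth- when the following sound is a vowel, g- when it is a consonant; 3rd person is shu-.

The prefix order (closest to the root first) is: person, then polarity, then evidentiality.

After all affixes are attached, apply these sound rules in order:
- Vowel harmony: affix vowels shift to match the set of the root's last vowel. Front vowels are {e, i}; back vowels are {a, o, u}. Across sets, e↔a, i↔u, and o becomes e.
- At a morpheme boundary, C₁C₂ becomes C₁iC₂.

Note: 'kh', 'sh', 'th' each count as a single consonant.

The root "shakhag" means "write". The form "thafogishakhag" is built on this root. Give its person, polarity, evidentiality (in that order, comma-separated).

2nd person, negative, inferred

Segment: thef-o-g-shakhag.
person: eth/g- → 2nd person.
polarity: o- → negative.
evidentiality: thef- → inferred.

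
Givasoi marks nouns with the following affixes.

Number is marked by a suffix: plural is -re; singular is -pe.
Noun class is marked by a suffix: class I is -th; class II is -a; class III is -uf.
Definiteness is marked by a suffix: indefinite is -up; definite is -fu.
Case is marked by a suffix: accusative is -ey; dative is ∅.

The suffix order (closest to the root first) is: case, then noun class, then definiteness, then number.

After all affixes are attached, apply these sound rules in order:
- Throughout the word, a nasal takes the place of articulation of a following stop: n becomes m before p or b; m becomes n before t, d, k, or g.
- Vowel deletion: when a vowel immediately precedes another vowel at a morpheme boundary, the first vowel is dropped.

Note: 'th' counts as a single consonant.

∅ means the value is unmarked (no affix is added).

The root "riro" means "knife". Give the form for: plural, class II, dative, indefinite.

case = dative: zero marking, form stays riro.
Attach noun class class II -a → riroa.
Attach definiteness indefinite -up → riroaup.
Attach number plural -re → riroaupre.
Nasal assimilation: no change.
Apply vowel deletion: riroaupre → rirupre.

rirupre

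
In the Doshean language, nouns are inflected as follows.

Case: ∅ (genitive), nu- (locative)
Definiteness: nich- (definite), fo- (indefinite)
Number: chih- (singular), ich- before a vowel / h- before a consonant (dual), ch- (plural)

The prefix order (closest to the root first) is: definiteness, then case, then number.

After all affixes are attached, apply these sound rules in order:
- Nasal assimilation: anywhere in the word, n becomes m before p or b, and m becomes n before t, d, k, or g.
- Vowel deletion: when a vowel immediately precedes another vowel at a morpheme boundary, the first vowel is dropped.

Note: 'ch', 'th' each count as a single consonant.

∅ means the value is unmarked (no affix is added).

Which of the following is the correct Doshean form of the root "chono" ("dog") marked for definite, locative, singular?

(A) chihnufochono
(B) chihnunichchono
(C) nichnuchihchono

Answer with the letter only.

Attach definiteness definite nich- → nichchono.
Attach case locative nu- → nunichchono.
Attach number singular chih- → chihnunichchono.
Nasal assimilation: no change.
Vowel deletion: no change.
So the correct form is chihnunichchono, option (B).
(C) nichnuchihchono is wrong: it has the affixes in the wrong order.
(A) chihnufochono is wrong: it uses indefinite instead of definite for definiteness.

B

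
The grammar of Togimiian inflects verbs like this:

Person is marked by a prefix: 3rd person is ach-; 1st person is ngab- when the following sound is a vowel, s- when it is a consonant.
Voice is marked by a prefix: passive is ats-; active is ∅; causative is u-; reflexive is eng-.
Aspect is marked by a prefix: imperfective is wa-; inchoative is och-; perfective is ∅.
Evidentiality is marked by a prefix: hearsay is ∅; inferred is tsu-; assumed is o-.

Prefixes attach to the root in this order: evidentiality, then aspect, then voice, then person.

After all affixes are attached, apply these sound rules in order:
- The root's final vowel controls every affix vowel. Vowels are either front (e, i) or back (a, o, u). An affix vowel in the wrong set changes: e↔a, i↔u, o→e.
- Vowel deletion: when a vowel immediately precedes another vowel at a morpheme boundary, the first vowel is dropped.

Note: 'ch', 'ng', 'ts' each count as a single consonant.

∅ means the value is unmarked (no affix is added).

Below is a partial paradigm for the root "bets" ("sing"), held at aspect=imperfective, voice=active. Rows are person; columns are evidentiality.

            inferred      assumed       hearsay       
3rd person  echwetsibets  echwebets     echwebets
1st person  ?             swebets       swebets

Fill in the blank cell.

Attach evidentiality inferred tsu- → tsubets.
Attach aspect imperfective wa- → watsubets.
voice = active: zero marking, form stays watsubets.
Attach person 1st person s- (before consonant 'w') → swatsubets.
Apply vowel harmony: swatsubets → swetsibets.
Vowel deletion: no change.

swetsibets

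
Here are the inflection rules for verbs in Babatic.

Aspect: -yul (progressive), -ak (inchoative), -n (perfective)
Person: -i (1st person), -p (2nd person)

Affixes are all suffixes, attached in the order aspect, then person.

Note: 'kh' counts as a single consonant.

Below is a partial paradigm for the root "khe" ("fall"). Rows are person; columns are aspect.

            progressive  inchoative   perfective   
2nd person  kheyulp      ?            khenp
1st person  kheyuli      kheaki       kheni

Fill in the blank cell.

kheakp

Attach aspect inchoative -ak → kheak.
Attach person 2nd person -p → kheakp.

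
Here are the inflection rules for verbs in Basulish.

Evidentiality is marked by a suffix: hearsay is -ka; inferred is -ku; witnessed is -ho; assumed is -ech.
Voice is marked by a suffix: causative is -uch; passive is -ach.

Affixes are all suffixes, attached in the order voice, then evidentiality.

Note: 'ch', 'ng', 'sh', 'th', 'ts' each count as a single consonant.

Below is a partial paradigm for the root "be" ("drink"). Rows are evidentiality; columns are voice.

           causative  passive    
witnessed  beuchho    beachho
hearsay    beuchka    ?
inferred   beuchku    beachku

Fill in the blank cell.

Attach voice passive -ach → beach.
Attach evidentiality hearsay -ka → beachka.

beachka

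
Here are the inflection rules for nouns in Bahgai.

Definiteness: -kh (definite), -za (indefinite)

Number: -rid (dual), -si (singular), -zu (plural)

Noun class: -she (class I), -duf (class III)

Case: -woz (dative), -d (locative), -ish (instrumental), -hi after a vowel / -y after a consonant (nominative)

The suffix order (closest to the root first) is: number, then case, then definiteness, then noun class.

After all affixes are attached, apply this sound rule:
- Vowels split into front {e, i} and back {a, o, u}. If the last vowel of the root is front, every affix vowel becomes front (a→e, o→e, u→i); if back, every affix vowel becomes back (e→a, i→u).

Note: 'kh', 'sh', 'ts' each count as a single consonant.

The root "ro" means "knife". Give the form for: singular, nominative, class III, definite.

rosuhukhduf

Attach number singular -si → rosi.
Attach case nominative -hi (after vowel 'i') → rosihi.
Attach definiteness definite -kh → rosihikh.
Attach noun class class III -duf → rosihikhduf.
Apply vowel harmony: rosihikhduf → rosuhukhduf.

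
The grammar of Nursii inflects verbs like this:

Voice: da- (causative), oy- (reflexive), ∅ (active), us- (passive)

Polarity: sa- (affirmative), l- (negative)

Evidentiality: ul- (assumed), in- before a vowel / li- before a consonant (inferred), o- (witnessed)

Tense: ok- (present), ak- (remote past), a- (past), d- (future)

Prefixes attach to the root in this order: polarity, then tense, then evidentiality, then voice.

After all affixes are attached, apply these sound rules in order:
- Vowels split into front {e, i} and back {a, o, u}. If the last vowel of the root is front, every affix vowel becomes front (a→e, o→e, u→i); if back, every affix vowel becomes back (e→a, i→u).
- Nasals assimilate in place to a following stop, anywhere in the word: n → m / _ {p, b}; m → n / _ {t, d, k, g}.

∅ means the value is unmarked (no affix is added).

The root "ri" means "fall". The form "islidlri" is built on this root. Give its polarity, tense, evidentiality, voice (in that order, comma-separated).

negative, future, inferred, passive

Segment: us-li-d-l-ri.
polarity: l- → negative.
tense: d- → future.
evidentiality: in/li- → inferred.
voice: us- → passive.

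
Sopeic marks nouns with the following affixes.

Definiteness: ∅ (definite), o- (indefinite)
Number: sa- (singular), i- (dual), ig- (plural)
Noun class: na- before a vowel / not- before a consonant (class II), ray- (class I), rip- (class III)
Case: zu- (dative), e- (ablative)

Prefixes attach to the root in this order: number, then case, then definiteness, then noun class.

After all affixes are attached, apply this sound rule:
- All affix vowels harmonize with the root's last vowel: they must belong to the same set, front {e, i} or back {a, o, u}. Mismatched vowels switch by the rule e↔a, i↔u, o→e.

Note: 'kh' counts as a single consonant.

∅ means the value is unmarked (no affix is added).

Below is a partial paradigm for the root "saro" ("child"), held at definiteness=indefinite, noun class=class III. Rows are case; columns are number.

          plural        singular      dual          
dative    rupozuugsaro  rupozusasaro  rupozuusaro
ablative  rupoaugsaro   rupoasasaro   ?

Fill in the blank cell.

rupoausaro

Attach number dual i- → isaro.
Attach case ablative e- → eisaro.
Attach definiteness indefinite o- → oeisaro.
Attach noun class class III rip- → ripoeisaro.
Apply vowel harmony: ripoeisaro → rupoausaro.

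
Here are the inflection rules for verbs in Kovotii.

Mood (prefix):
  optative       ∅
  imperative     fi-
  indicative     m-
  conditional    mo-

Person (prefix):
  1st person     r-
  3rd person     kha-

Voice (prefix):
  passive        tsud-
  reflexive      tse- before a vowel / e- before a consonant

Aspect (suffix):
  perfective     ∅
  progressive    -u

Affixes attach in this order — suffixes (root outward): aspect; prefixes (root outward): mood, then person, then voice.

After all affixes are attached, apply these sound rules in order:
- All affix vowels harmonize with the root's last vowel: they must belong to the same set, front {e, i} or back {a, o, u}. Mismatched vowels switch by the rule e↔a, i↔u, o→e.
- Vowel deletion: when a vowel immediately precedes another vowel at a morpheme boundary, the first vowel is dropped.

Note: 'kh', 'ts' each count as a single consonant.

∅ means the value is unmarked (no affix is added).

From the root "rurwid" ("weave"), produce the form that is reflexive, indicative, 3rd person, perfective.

ekhemrurwid

aspect = perfective: zero marking, form stays rurwid.
Attach mood indicative m- → mrurwid.
Attach person 3rd person kha- → khamrurwid.
Attach voice reflexive e- (before consonant 'kh') → ekhamrurwid.
Apply vowel harmony: ekhamrurwid → ekhemrurwid.
Vowel deletion: no change.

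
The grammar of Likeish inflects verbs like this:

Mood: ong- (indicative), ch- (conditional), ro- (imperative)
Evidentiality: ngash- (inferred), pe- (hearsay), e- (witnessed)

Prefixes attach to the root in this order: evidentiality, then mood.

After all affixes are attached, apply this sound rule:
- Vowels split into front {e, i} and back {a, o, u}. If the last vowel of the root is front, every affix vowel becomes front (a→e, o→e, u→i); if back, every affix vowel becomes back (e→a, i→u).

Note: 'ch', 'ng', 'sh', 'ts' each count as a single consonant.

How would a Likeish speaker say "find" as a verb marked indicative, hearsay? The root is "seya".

Attach evidentiality hearsay pe- → peseya.
Attach mood indicative ong- → ongpeseya.
Apply vowel harmony: ongpeseya → ongpaseya.

ongpaseya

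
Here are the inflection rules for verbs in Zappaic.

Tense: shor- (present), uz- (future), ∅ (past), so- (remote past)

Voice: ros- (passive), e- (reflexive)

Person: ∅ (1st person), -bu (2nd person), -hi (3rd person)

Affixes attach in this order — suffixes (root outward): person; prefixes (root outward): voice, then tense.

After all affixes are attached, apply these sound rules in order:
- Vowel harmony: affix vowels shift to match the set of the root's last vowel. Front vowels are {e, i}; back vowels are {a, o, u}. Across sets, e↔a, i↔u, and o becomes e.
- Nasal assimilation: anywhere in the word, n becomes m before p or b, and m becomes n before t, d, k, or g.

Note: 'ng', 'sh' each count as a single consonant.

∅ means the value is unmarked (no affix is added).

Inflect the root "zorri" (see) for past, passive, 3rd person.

Attach person 3rd person -hi → zorrihi.
Attach voice passive ros- → roszorrihi.
tense = past: zero marking, form stays roszorrihi.
Apply vowel harmony: roszorrihi → reszorrihi.
Nasal assimilation: no change.

reszorrihi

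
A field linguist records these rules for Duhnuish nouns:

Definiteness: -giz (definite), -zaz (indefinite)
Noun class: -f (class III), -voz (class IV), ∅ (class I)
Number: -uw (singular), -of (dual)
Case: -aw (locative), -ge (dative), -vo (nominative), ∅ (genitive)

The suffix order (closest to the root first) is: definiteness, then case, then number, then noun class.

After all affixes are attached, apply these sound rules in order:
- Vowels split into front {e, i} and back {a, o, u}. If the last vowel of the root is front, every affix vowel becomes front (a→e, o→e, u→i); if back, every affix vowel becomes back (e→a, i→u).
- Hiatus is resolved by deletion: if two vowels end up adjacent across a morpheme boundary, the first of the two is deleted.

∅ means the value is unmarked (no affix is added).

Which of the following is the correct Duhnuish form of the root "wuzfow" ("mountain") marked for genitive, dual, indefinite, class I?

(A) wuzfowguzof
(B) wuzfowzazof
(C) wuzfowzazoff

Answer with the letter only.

B

Attach definiteness indefinite -zaz → wuzfowzaz.
case = genitive: zero marking, form stays wuzfowzaz.
Attach number dual -of → wuzfowzazof.
noun class = class I: zero marking, form stays wuzfowzazof.
Vowel harmony: no change.
Vowel deletion: no change.
So the correct form is wuzfowzazof, option (B).
(C) wuzfowzazoff is wrong: it uses class III instead of class I for noun class.
(A) wuzfowguzof is wrong: it uses definite instead of indefinite for definiteness.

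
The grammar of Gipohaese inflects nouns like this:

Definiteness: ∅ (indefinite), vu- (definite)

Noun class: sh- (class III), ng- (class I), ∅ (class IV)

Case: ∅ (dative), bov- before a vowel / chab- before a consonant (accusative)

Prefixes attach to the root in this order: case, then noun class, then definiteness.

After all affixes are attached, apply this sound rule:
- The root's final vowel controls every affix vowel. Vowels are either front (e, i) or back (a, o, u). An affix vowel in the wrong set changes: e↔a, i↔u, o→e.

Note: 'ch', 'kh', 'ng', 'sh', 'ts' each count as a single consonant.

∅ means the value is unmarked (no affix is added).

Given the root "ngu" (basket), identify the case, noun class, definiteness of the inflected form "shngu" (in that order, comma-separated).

dative, class III, indefinite

Segment: sh-ngu.
case: ∅ → dative.
noun class: sh- → class III.
definiteness: ∅ → indefinite.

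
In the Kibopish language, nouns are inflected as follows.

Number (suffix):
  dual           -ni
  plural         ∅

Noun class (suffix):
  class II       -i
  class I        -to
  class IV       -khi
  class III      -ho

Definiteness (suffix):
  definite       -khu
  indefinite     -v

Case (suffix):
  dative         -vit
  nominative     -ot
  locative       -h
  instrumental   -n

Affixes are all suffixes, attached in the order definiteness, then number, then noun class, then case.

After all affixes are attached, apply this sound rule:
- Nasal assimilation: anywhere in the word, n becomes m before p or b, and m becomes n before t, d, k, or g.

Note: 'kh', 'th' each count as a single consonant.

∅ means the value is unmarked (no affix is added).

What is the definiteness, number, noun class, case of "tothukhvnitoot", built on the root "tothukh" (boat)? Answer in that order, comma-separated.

indefinite, dual, class I, nominative

Segment: tothukh-v-ni-to-ot.
definiteness: -v → indefinite.
number: -ni → dual.
noun class: -to → class I.
case: -ot → nominative.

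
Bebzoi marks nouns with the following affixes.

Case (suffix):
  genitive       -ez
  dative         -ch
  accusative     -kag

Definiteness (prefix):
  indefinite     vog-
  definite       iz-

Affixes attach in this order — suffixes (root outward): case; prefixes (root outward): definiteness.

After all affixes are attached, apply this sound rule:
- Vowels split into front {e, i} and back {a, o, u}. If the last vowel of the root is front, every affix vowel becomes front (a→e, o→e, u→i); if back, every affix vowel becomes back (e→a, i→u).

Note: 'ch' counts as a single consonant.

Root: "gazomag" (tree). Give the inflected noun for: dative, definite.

uzgazomagch

Attach case dative -ch → gazomagch.
Attach definiteness definite iz- → izgazomagch.
Apply vowel harmony: izgazomagch → uzgazomagch.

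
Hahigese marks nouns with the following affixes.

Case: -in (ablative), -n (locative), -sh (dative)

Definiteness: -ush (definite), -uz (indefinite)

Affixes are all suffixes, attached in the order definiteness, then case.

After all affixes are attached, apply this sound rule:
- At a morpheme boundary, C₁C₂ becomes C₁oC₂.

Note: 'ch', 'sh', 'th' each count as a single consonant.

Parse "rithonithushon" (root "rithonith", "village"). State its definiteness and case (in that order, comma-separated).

definite, locative

Segment: rithonith-ush-n.
definiteness: -ush → definite.
case: -n → locative.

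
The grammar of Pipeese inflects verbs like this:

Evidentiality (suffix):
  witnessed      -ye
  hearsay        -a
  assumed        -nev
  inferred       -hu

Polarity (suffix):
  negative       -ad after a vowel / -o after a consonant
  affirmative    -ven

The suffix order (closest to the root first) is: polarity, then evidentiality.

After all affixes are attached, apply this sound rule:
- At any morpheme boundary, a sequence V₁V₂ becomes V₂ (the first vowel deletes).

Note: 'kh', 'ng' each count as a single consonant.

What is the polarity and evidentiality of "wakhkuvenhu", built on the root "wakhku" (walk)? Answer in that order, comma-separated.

Segment: wakhku-ven-hu.
polarity: -ven → affirmative.
evidentiality: -hu → inferred.

affirmative, inferred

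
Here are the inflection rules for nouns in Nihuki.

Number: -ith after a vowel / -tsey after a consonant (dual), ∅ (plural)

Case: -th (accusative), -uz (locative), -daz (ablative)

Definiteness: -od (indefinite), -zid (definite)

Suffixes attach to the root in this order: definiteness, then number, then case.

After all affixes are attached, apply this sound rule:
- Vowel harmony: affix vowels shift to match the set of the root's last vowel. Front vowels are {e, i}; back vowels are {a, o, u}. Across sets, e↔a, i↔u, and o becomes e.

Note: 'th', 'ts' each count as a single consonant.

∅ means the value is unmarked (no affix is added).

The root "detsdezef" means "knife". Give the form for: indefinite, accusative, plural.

detsdezefedth

Attach definiteness indefinite -od → detsdezefod.
number = plural: zero marking, form stays detsdezefod.
Attach case accusative -th → detsdezefodth.
Apply vowel harmony: detsdezefodth → detsdezefedth.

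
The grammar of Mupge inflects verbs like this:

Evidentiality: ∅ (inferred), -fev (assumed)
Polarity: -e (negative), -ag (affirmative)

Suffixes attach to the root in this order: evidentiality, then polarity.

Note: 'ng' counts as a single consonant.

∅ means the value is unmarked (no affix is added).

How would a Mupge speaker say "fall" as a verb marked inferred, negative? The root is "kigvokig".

kigvokige

evidentiality = inferred: zero marking, form stays kigvokig.
Attach polarity negative -e → kigvokige.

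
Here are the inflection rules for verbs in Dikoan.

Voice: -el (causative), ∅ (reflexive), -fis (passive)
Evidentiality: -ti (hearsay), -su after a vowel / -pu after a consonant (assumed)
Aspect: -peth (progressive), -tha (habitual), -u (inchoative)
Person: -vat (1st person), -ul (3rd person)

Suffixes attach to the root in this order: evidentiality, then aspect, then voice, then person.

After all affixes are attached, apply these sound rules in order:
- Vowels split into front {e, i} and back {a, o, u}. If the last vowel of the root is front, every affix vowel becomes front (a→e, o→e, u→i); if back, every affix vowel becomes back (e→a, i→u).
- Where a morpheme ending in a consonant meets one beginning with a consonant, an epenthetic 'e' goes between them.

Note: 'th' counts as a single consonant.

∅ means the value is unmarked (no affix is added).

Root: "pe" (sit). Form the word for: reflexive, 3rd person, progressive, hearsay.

petipethil

Attach evidentiality hearsay -ti → peti.
Attach aspect progressive -peth → petipeth.
voice = reflexive: zero marking, form stays petipeth.
Attach person 3rd person -ul → petipethul.
Apply vowel harmony: petipethul → petipethil.
Epenthesis: no change.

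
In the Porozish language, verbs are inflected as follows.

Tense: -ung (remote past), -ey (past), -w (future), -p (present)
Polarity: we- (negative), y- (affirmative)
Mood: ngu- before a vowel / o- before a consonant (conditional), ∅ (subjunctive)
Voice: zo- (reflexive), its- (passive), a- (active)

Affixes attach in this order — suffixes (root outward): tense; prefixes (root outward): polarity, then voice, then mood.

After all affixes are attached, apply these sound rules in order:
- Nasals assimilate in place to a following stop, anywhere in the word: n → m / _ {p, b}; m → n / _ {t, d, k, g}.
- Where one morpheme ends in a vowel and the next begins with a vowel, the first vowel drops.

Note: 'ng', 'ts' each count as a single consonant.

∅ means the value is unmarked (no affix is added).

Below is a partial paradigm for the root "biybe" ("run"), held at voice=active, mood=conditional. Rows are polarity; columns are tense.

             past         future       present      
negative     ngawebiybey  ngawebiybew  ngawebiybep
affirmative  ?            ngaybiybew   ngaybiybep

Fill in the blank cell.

Attach polarity affirmative y- → ybiybe.
Attach voice active a- → aybiybe.
Attach mood conditional ngu- (before vowel 'a') → nguaybiybe.
Attach tense past -ey → nguaybiybeey.
Nasal assimilation: no change.
Apply vowel deletion: nguaybiybeey → ngaybiybey.

ngaybiybey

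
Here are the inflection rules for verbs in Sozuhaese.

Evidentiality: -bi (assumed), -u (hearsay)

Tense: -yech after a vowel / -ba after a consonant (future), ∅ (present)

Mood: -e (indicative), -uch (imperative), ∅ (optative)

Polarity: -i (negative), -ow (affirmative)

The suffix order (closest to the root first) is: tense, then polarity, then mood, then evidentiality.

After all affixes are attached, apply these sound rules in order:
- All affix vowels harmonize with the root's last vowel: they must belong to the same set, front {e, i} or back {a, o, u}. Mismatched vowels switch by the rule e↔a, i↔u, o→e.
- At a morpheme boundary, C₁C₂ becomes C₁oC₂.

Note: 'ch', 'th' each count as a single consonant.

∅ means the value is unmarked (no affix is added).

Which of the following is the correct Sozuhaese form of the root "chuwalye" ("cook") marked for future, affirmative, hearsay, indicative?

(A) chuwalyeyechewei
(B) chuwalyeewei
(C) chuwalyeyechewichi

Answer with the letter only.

A

Attach tense future -yech (after vowel 'e') → chuwalyeyech.
Attach polarity affirmative -ow → chuwalyeyechow.
Attach mood indicative -e → chuwalyeyechowe.
Attach evidentiality hearsay -u → chuwalyeyechoweu.
Apply vowel harmony: chuwalyeyechoweu → chuwalyeyechewei.
Epenthesis: no change.
So the correct form is chuwalyeyechewei, option (A).
(C) chuwalyeyechewichi is wrong: it uses imperative instead of indicative for mood.
(B) chuwalyeewei is wrong: it uses present instead of future for tense.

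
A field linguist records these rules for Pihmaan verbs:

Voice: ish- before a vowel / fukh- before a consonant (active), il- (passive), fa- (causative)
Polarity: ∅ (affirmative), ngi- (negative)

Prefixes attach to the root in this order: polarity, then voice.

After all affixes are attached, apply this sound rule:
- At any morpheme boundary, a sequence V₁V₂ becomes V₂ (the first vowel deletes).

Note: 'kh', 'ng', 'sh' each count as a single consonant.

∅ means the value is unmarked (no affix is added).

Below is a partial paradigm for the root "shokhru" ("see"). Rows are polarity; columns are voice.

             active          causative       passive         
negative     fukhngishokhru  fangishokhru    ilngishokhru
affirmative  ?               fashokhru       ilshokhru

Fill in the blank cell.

polarity = affirmative: zero marking, form stays shokhru.
Attach voice active fukh- (before consonant 'sh') → fukhshokhru.
Vowel deletion: no change.

fukhshokhru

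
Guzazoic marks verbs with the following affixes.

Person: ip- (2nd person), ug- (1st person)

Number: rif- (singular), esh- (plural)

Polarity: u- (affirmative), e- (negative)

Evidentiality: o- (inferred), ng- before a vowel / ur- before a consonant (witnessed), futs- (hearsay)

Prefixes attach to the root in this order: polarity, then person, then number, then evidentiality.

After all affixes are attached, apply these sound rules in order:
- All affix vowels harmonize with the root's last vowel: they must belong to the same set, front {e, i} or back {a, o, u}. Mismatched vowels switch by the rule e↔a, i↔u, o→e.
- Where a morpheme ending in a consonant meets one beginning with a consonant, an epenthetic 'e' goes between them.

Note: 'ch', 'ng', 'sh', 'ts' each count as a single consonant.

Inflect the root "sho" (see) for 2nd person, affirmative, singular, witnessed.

Attach polarity affirmative u- → usho.
Attach person 2nd person ip- → ipusho.
Attach number singular rif- → rifipusho.
Attach evidentiality witnessed ur- (before consonant 'r') → urrifipusho.
Apply vowel harmony: urrifipusho → urrufupusho.
Apply epenthesis: urrufupusho → urerufupusho.

urerufupusho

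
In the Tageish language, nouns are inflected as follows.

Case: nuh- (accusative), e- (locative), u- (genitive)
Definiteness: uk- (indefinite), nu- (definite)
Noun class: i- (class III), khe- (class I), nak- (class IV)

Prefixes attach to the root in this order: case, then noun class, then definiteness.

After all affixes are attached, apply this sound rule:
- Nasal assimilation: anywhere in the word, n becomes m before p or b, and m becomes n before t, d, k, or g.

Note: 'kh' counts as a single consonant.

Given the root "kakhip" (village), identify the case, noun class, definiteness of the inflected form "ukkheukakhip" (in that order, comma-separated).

genitive, class I, indefinite

Segment: uk-khe-u-kakhip.
case: u- → genitive.
noun class: khe- → class I.
definiteness: uk- → indefinite.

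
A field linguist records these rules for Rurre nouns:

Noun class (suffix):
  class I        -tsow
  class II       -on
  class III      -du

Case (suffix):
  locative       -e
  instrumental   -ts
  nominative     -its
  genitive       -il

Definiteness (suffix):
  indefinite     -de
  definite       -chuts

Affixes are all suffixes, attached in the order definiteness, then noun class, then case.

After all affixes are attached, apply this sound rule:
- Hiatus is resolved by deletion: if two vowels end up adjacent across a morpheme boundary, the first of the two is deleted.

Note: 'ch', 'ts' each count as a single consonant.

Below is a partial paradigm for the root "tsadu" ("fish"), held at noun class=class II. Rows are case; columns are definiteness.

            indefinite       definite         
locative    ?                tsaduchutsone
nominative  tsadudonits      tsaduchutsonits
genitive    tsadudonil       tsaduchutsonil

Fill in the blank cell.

Attach definiteness indefinite -de → tsadude.
Attach noun class class II -on → tsadudeon.
Attach case locative -e → tsadudeone.
Apply vowel deletion: tsadudeone → tsadudone.

tsadudone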